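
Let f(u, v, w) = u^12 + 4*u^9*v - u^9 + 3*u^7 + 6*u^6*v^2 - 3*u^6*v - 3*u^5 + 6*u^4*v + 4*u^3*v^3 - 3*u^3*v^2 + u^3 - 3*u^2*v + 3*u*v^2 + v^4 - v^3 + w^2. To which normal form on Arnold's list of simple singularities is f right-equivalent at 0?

E_{6}

The Hessian of f at 0 is [[0, 0, 0], [0, 0, 0], [0, 0, 2]] with rank 1, so corank 2. A Groebner basis of the Jacobian ideal J(f) in C{u,v,w} is {v^3, u^2 - 2*u*v + v^2, w}; counting standard monomials gives mu = 6. Corank 2; j^3 = (u - v)^3 is a perfect cube, so E-series; the 4-jet and mu = 6 give E_6.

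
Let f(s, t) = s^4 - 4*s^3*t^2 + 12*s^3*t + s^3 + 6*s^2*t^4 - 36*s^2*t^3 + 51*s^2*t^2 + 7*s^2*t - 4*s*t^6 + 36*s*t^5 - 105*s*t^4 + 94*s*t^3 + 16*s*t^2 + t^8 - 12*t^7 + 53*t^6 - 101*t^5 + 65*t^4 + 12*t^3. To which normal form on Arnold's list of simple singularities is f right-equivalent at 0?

D_{5}

The Hessian of f at 0 has rank 0. Corank 2; j^3 = (s + 2*t)^2*(s + 3*t) has shape L^2 M (L != M), so D-series; mu = 5 gives D_5.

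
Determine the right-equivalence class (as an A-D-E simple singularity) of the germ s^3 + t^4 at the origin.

E_{6}

The Hessian of f at 0 has rank 0. Corank 2; j^3 = s^3 is a perfect cube, so E-series; the 4-jet and mu = 6 give E_6.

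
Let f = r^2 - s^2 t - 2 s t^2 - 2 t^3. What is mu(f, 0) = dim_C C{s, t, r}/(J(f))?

4

The Hessian of f at 0 has rank 1. Corank 2; j^3 = -t*(s^2 + 2*s*t + 2*t^2) splits into three distinct lines over C (the quadratic factor has nonzero discriminant), so D_4.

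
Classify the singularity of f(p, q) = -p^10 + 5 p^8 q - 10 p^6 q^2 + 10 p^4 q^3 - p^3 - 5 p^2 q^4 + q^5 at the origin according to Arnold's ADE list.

E8

The Hessian of f at 0 is [[0, 0], [0, 0]] with rank 0, so corank 2. A Groebner basis of the Jacobian ideal J(f) in C{p,q} is {q^4, p^2}; counting standard monomials gives mu = 8. Corank 2; j^3 = -p^3 is a perfect cube, so E-series; the 5-jet and mu = 8 give E_8.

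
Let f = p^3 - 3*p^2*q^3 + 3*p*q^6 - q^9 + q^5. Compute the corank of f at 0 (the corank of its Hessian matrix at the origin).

Hessian at 0 has rank 0.

2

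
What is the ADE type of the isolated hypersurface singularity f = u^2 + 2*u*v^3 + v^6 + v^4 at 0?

The Hessian of f at 0 is [[2, 0], [0, 0]] with rank 1, so corank 1. A Groebner basis of the Jacobian ideal J(f) in C{u,v} is {v^3, u}; counting standard monomials gives mu = 3. Corank 1: A-series; mu = 3 gives A_3.

A_3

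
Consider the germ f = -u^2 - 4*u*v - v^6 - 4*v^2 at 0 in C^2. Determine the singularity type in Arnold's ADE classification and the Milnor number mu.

Type A_5, Milnor number mu = 5.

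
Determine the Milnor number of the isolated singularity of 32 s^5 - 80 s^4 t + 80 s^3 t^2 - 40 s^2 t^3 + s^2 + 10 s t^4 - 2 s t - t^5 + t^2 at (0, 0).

4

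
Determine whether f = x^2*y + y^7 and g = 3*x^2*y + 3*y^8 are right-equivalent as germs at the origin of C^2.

The Hessian of f at 0 has rank 0. Corank 2; j^3 = x^2*y has shape L^2 M (L != M), so D-series; mu = 8 gives D_8. The Hessian of g at 0 has rank 0. Corank 2; j^3 = 3*x^2*y has shape L^2 M (L != M), so D-series; mu = 9 gives D_9. f is D_8 but g is D_9, hence not right-equivalent.

No.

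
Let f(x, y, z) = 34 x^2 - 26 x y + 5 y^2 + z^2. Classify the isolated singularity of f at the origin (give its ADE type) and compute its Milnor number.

The Hessian of f at 0 is [[68, -26, 0], [-26, 10, 0], [0, 0, 2]] with rank 3, so corank 0. A Groebner basis of the Jacobian ideal J(f) in C{x,y,z} is {x, y, z}; counting standard monomials gives mu = 1. Corank 0: nondegenerate Morse point, so A_1.

Type A_1, Milnor number mu = 1.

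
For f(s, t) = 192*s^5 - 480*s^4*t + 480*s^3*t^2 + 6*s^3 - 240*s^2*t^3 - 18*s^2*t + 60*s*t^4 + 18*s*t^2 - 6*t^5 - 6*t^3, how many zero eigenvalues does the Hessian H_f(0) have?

The Hessian at 0 is [[0, 0], [0, 0]] of rank 0; hence corank 2.

2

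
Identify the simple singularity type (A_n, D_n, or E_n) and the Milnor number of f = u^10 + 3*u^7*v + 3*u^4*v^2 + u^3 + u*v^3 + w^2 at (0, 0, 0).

Type E_7, Milnor number mu = 7.

The Hessian of f at 0 has rank 1. Corank 2; j^3 = u^3 is a perfect cube, so E-series; the 4-jet and mu = 7 give E_7.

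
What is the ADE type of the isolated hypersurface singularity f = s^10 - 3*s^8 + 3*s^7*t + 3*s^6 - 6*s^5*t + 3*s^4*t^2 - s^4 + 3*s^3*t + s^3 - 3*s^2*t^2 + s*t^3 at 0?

The Hessian of f at 0 is [[0, 0], [0, 0]] with rank 0, so corank 2. A Groebner basis of the Jacobian ideal J(f) in C{s,t} is {3*s^2 + t^4 + t^3, s^3, s^2*t - s^2 - t^3/3, -2*s^2 + s*t^2 - 2*t^3/3}; counting standard monomials gives mu = 7. Corank 2; j^3 = s^3 is a perfect cube, so E-series; the 4-jet and mu = 7 give E_7.

E_{7}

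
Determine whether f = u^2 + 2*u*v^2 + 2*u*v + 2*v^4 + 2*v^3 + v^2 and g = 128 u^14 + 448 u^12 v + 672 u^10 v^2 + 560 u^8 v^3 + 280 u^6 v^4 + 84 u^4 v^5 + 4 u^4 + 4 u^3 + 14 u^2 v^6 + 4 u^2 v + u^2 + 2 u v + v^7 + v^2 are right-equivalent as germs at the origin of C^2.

No.

The Hessian of f at 0 has rank 1. Corank 1: A-series; mu = 3 gives A_3. The Hessian of g at 0 has rank 1. Corank 1: A-series; mu = 6 gives A_6. f is A_3 but g is A_6, hence not right-equivalent.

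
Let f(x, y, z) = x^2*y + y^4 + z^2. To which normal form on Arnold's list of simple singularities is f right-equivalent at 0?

D5

The Hessian of f at 0 has rank 1. Corank 2; j^3 = x^2*y has shape L^2 M (L != M), so D-series; mu = 5 gives D_5.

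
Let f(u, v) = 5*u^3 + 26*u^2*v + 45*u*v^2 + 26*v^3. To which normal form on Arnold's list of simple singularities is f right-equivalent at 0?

D4

The Hessian of f at 0 has rank 0. Corank 2; j^3 = (u + 2*v)*(5*u^2 + 16*u*v + 13*v^2) splits into three distinct lines over C (the quadratic factor has nonzero discriminant), so D_4.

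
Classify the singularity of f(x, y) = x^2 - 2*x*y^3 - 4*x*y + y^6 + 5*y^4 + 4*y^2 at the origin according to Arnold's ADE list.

A_{3}

The Hessian of f at 0 has rank 1. Corank 1: A-series; mu = 3 gives A_3.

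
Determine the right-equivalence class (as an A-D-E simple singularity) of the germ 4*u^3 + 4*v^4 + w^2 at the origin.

The Hessian of f at 0 is [[0, 0, 0], [0, 0, 0], [0, 0, 2]] with rank 1, so corank 2. A Groebner basis of the Jacobian ideal J(f) in C{u,v,w} is {v^3, u^2, w}; counting standard monomials gives mu = 6. Corank 2; j^3 = 4*u^3 is a perfect cube, so E-series; the 4-jet and mu = 6 give E_6.

E6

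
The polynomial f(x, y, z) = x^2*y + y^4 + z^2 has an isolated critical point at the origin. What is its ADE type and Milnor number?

The Hessian of f at 0 is [[0, 0, 0], [0, 0, 0], [0, 0, 2]] with rank 1, so corank 2. A Groebner basis of the Jacobian ideal J(f) in C{x,y,z} is {x^3, x^2/4 + y^3, x*y, z}; counting standard monomials gives mu = 5. Corank 2; j^3 = x^2*y has shape L^2 M (L != M), so D-series; mu = 5 gives D_5.

Type D_5, Milnor number mu = 5.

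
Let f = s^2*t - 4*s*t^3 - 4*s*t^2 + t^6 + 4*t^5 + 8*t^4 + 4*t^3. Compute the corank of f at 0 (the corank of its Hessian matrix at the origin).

2

The Hessian at 0 is [[0, 0], [0, 0]] of rank 0; hence corank 2.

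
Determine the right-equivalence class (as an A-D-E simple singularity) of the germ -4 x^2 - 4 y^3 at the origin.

A2

The Hessian of f at 0 has rank 1. Corank 1: A-series; mu = 2 gives A_2.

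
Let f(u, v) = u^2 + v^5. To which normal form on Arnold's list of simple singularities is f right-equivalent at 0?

The Hessian of f at 0 is [[2, 0], [0, 0]] with rank 1, so corank 1. A Groebner basis of the Jacobian ideal J(f) in C{u,v} is {v^4, u}; counting standard monomials gives mu = 4. Corank 1: A-series; mu = 4 gives A_4.

A_4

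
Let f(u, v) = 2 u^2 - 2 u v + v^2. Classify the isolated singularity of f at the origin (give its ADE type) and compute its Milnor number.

The Hessian of f at 0 has rank 2. Corank 0: nondegenerate Morse point, so A_1.

Type A1, Milnor number mu = 1.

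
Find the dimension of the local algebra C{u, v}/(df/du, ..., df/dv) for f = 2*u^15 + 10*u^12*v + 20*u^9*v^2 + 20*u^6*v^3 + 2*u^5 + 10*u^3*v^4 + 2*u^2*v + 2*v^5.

6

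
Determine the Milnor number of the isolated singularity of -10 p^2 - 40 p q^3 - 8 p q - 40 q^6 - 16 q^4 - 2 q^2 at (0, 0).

1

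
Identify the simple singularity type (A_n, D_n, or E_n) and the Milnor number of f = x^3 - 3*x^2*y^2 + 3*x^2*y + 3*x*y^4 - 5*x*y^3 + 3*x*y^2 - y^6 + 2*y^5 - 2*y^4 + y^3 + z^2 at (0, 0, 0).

Type E_{7}, Milnor number mu = 7.

The Hessian of f at 0 is [[0, 0, 0], [0, 0, 0], [0, 0, 2]] with rank 1, so corank 2. A Groebner basis of the Jacobian ideal J(f) in C{x,y,z} is {-x^2 - 2*x*y + y^4 - y^3/3 - y^2, x^3 - 4*x^2 - 8*x*y - y^3/3 - 4*y^2, x^2*y + 7*x^2/3 + 14*x*y/3 - 2*y^3/9 + 7*y^2/3, -x^2 + x*y^2 - 2*x*y + 2*y^3/3 - y^2, z}; counting standard monomials gives mu = 7. Corank 2; j^3 = (x + y)^3 is a perfect cube, so E-series; the 4-jet and mu = 7 give E_7.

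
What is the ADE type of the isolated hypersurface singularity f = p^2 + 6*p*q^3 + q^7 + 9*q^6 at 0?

The Hessian of f at 0 has rank 1. Corank 1: A-series; mu = 6 gives A_6.

A6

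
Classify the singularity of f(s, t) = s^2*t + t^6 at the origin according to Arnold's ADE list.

D_{7}

The Hessian of f at 0 is [[0, 0], [0, 0]] with rank 0, so corank 2. A Groebner basis of the Jacobian ideal J(f) in C{s,t} is {s^2/6 + t^5, s^3, s*t}; counting standard monomials gives mu = 7. Corank 2; j^3 = s^2*t has shape L^2 M (L != M), so D-series; mu = 7 gives D_7.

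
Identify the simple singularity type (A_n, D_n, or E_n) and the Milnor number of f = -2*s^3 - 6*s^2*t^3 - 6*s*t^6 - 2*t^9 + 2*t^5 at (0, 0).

The Hessian of f at 0 is [[0, 0], [0, 0]] with rank 0, so corank 2. A Groebner basis of the Jacobian ideal J(f) in C{s,t} is {s^2/2 + s*t^3, t^4, s^3, s^2*t}; counting standard monomials gives mu = 8. Corank 2; j^3 = -2*s^3 is a perfect cube, so E-series; the 5-jet and mu = 8 give E_8.

Type E_8, Milnor number mu = 8.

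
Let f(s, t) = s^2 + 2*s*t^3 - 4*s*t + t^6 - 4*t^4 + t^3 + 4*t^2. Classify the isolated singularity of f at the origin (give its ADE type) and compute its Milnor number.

The Hessian of f at 0 has rank 1. Corank 1: A-series; mu = 2 gives A_2.

Type A_{2}, Milnor number mu = 2.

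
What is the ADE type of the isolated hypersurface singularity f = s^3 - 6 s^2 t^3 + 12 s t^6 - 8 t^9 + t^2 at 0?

The Hessian of f at 0 has rank 1. Corank 1: A-series; mu = 2 gives A_2.

A_{2}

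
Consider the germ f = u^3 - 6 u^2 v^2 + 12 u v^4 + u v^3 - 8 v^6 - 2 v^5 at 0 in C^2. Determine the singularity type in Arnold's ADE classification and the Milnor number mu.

The Hessian of f at 0 has rank 0. Corank 2; j^3 = u^3 is a perfect cube, so E-series; the 4-jet and mu = 7 give E_7.

Type E7, Milnor number mu = 7.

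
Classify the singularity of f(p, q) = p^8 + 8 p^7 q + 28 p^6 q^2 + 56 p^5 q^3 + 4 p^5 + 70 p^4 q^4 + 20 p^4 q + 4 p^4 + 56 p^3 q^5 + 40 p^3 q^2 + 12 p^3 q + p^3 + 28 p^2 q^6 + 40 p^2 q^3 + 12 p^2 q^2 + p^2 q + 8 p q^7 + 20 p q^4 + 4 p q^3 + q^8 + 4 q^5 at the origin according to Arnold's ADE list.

D_9

The Hessian of f at 0 is [[0, 0], [0, 0]] with rank 0, so corank 2. A Groebner basis of the Jacobian ideal J(f) in C{p,q} is {p^2*q^2 - 11*p^2*q/2 - p^2/4 - 19*p*q^2/2 - 9*p*q/4 - 9*q^3/2, 19*p^2*q/2 + p^2/2 + p*q^3 + 15*p*q^2 + 7*p*q/2 + 7*q^3, -27*p^2*q/2 - 3*p^2/4 - 20*p*q^2 - 19*p*q/4 + q^4 - 19*q^3/2, p^3 + 3*p^2*q + p^2/2 + 3*p*q^2 + p*q/2 + q^3}; counting standard monomials gives mu = 9. Corank 2; j^3 = p^2*(p + q) has shape L^2 M (L != M), so D-series; mu = 9 gives D_9.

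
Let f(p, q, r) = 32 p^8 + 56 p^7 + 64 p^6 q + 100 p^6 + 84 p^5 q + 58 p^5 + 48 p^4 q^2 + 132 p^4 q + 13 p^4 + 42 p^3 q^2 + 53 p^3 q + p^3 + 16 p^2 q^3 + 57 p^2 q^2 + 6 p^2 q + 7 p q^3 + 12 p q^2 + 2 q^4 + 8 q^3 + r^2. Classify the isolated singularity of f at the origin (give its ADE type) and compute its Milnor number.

Type E7, Milnor number mu = 7.

The Hessian of f at 0 is [[0, 0, 0], [0, 0, 0], [0, 0, 2]] with rank 1, so corank 2. A Groebner basis of the Jacobian ideal J(f) in C{p,q,r} is {-p^2/253 - 4*p*q/253 + q^4 + q^3/759 - 4*q^2/253, p^3 + 186*p^2/253 + 744*p*q/253 + 1962*q^3/253 + 744*q^2/253, p^2*q - 185*p^2/759 - 740*p*q/759 - 8923*q^3/2277 - 740*q^2/759, 2*p^2/33 + p*q^2 + 8*p*q/33 + 196*q^3/99 + 8*q^2/33, r}; counting standard monomials gives mu = 7. Corank 2; j^3 = (p + 2*q)^3 is a perfect cube, so E-series; the 4-jet and mu = 7 give E_7.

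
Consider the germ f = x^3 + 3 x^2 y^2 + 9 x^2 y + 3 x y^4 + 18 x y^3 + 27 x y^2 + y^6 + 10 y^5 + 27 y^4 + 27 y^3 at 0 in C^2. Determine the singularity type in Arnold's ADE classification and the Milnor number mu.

Type E_8, Milnor number mu = 8.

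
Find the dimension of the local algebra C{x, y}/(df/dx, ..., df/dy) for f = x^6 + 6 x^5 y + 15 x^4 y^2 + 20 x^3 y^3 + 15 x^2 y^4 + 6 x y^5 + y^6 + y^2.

5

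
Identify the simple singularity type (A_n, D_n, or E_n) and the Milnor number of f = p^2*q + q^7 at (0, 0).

Type D_{8}, Milnor number mu = 8.

The Hessian of f at 0 has rank 0. Corank 2; j^3 = p^2*q has shape L^2 M (L != M), so D-series; mu = 8 gives D_8.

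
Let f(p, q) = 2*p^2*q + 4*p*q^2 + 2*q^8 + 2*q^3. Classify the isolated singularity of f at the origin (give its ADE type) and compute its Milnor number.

Type D_{9}, Milnor number mu = 9.

The Hessian of f at 0 is [[0, 0], [0, 0]] with rank 0, so corank 2. A Groebner basis of the Jacobian ideal J(f) in C{p,q} is {p^2/8 + q^7 - q^2/8, p^3 + q^3, p*q + q^2}; counting standard monomials gives mu = 9. Corank 2; j^3 = 2*q*(p + q)^2 has shape L^2 M (L != M), so D-series; mu = 9 gives D_9.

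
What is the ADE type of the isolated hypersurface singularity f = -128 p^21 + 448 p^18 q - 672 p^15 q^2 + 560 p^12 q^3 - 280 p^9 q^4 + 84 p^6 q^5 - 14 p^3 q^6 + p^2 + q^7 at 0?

The Hessian of f at 0 is [[2, 0], [0, 0]] with rank 1, so corank 1. A Groebner basis of the Jacobian ideal J(f) in C{p,q} is {q^6, p}; counting standard monomials gives mu = 6. Corank 1: A-series; mu = 6 gives A_6.

A6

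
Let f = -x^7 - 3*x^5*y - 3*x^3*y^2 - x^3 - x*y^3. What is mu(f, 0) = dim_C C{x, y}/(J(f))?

7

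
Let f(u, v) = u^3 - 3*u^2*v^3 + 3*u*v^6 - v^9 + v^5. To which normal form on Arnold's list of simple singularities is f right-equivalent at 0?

E8

The Hessian of f at 0 is [[0, 0], [0, 0]] with rank 0, so corank 2. A Groebner basis of the Jacobian ideal J(f) in C{u,v} is {-u^2/2 + u*v^3, v^4, u^3, u^2*v}; counting standard monomials gives mu = 8. Corank 2; j^3 = u^3 is a perfect cube, so E-series; the 5-jet and mu = 8 give E_8.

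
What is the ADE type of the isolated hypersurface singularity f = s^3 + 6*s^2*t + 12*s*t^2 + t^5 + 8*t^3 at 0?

E_8

The Hessian of f at 0 has rank 0. Corank 2; j^3 = (s + 2*t)^3 is a perfect cube, so E-series; the 5-jet and mu = 8 give E_8.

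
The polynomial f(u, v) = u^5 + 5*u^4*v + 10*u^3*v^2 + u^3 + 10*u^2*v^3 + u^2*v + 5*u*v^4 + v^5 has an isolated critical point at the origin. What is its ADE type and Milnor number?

Type D_6, Milnor number mu = 6.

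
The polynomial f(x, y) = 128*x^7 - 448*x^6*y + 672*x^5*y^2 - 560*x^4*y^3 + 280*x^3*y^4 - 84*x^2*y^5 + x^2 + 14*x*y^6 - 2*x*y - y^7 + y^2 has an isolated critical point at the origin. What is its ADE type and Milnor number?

The Hessian of f at 0 has rank 1. Corank 1: A-series; mu = 6 gives A_6.

Type A6, Milnor number mu = 6.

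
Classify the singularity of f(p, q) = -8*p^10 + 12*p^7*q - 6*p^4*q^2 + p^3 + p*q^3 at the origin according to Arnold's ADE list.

E7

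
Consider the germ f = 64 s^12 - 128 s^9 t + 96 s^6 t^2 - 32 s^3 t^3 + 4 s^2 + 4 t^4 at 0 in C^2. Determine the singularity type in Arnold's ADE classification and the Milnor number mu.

Type A_3, Milnor number mu = 3.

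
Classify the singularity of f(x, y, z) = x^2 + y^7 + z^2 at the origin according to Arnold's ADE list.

A6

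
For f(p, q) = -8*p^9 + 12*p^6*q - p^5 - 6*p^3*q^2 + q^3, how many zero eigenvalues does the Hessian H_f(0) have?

Hessian at 0 has rank 0.

2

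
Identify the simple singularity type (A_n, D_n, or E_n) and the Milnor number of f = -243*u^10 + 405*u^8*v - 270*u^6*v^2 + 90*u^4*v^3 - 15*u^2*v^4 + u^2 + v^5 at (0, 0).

Type A_4, Milnor number mu = 4.

The Hessian of f at 0 has rank 1. Corank 1: A-series; mu = 4 gives A_4.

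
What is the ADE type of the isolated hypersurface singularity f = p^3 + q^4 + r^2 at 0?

The Hessian of f at 0 has rank 1. Corank 2; j^3 = p^3 is a perfect cube, so E-series; the 4-jet and mu = 6 give E_6.

E6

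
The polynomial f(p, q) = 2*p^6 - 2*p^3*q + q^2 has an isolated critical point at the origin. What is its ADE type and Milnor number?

The Hessian of f at 0 has rank 1. Corank 1: A-series; mu = 5 gives A_5.

Type A_5, Milnor number mu = 5.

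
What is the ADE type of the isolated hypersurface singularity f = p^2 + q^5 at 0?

The Hessian of f at 0 has rank 1. Corank 1: A-series; mu = 4 gives A_4.

A4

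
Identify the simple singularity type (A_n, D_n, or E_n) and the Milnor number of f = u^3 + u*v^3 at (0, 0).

The Hessian of f at 0 has rank 0. Corank 2; j^3 = u^3 is a perfect cube, so E-series; the 4-jet and mu = 7 give E_7.

Type E_{7}, Milnor number mu = 7.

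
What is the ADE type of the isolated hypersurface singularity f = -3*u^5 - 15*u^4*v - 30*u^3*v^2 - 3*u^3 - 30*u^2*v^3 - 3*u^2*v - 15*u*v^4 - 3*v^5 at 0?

D_6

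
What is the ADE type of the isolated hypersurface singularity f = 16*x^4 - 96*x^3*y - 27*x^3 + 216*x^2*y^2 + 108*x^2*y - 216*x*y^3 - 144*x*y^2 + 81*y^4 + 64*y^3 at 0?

The Hessian of f at 0 has rank 0. Corank 2; j^3 = -(3*x - 4*y)^3 is a perfect cube, so E-series; the 4-jet and mu = 6 give E_6.

E_{6}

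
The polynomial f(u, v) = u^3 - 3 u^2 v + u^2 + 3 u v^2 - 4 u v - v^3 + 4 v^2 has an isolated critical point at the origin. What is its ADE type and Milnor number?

Type A_{2}, Milnor number mu = 2.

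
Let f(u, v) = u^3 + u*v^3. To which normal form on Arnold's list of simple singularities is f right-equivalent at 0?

E_7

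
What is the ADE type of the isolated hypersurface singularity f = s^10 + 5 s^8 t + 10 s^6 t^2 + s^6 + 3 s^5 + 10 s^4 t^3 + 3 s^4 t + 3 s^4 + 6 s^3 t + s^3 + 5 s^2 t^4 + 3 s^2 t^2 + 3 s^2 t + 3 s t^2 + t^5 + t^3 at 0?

The Hessian of f at 0 has rank 0. Corank 2; j^3 = (s + t)^3 is a perfect cube, so E-series; the 5-jet and mu = 8 give E_8.

E_8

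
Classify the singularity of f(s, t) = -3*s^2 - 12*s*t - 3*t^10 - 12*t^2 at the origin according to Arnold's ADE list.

The Hessian of f at 0 has rank 1. Corank 1: A-series; mu = 9 gives A_9.

A_{9}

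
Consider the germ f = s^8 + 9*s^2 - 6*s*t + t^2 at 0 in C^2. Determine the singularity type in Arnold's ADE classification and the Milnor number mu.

Type A_{7}, Milnor number mu = 7.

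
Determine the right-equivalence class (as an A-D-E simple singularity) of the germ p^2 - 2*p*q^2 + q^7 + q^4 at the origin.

A6

The Hessian of f at 0 has rank 1. Corank 1: A-series; mu = 6 gives A_6.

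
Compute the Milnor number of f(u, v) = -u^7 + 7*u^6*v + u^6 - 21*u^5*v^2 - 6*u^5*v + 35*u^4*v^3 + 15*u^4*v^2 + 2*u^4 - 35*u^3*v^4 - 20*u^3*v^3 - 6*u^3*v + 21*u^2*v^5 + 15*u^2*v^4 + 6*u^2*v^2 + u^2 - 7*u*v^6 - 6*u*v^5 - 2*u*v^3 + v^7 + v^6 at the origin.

The Hessian of f at 0 has rank 1. Corank 1: A-series; mu = 6 gives A_6.

6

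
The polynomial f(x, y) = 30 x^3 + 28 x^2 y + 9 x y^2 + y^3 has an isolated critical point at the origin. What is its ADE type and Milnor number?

Type D4, Milnor number mu = 4.

The Hessian of f at 0 has rank 0. Corank 2; j^3 = (3*x + y)*(10*x^2 + 6*x*y + y^2) splits into three distinct lines over C (the quadratic factor has nonzero discriminant), so D_4.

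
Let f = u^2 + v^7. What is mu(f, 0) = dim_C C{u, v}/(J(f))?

6

The Hessian of f at 0 has rank 1. Corank 1: A-series; mu = 6 gives A_6.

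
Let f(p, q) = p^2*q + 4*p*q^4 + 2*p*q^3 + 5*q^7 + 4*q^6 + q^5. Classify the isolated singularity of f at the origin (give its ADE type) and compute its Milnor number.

The Hessian of f at 0 has rank 0. Corank 2; j^3 = p^2*q has shape L^2 M (L != M), so D-series; mu = 8 gives D_8.

Type D8, Milnor number mu = 8.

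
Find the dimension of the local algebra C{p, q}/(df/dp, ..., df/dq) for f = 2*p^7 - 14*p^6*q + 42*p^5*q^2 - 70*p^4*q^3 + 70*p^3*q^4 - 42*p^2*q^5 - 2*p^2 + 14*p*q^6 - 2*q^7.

6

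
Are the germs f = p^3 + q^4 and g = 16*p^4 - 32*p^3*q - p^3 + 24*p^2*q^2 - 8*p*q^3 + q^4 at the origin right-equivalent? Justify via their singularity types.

Yes.

The Hessian of f at 0 has rank 0. Corank 2; j^3 = p^3 is a perfect cube, so E-series; the 4-jet and mu = 6 give E_6. The Hessian of g at 0 has rank 0. Corank 2; j^3 = -p^3 is a perfect cube, so E-series; the 4-jet and mu = 6 give E_6. Both have type E_6, hence right-equivalent.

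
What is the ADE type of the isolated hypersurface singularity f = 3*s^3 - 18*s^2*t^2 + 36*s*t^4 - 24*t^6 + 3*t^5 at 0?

The Hessian of f at 0 is [[0, 0], [0, 0]] with rank 0, so corank 2. A Groebner basis of the Jacobian ideal J(f) in C{s,t} is {t^4, s^3, -s^2/4 + s*t^2}; counting standard monomials gives mu = 8. Corank 2; j^3 = 3*s^3 is a perfect cube, so E-series; the 5-jet and mu = 8 give E_8.

E8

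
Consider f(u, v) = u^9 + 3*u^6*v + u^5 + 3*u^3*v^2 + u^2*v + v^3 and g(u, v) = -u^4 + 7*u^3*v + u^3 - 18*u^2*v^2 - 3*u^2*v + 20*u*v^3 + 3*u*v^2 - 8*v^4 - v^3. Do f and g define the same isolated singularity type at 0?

No.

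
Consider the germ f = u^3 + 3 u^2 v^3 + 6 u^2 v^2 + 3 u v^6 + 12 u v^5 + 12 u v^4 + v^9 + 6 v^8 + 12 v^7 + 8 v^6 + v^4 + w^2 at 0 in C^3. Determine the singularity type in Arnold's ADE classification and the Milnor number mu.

Type E6, Milnor number mu = 6.

The Hessian of f at 0 has rank 1. Corank 2; j^3 = u^3 is a perfect cube, so E-series; the 4-jet and mu = 6 give E_6.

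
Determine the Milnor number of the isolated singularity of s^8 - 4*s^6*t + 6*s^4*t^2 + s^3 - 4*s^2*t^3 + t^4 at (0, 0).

6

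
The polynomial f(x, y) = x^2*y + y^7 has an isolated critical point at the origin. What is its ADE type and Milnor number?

Type D_8, Milnor number mu = 8.

The Hessian of f at 0 is [[0, 0], [0, 0]] with rank 0, so corank 2. A Groebner basis of the Jacobian ideal J(f) in C{x,y} is {x^2/7 + y^6, x^3, x*y}; counting standard monomials gives mu = 8. Corank 2; j^3 = x^2*y has shape L^2 M (L != M), so D-series; mu = 8 gives D_8.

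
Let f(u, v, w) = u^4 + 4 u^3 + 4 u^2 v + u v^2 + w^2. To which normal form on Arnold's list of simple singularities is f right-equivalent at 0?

D5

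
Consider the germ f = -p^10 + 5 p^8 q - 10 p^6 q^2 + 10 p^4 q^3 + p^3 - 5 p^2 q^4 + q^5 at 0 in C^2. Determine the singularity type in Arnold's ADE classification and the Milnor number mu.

Type E_{8}, Milnor number mu = 8.

The Hessian of f at 0 has rank 0. Corank 2; j^3 = p^3 is a perfect cube, so E-series; the 5-jet and mu = 8 give E_8.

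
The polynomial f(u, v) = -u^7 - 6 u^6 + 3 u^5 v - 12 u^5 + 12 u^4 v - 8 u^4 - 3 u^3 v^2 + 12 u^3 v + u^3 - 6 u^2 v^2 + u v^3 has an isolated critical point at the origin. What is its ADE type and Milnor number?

Type E_7, Milnor number mu = 7.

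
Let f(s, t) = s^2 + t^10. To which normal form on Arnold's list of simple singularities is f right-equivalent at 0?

A_{9}

The Hessian of f at 0 has rank 1. Corank 1: A-series; mu = 9 gives A_9.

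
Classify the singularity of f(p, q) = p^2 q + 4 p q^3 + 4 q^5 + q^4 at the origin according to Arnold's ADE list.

D_{5}

The Hessian of f at 0 has rank 0. Corank 2; j^3 = p^2*q has shape L^2 M (L != M), so D-series; mu = 5 gives D_5.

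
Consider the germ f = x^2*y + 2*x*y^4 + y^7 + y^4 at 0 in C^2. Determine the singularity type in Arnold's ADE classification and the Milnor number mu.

The Hessian of f at 0 is [[0, 0], [0, 0]] with rank 0, so corank 2. A Groebner basis of the Jacobian ideal J(f) in C{x,y} is {x^3, x^2/4 + y^3, x*y}; counting standard monomials gives mu = 5. Corank 2; j^3 = x^2*y has shape L^2 M (L != M), so D-series; mu = 5 gives D_5.

Type D_{5}, Milnor number mu = 5.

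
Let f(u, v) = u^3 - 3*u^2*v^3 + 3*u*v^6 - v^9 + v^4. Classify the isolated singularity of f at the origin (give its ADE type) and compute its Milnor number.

Type E_{6}, Milnor number mu = 6.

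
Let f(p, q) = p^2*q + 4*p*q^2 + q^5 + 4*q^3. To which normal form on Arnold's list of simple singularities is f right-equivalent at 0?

The Hessian of f at 0 has rank 0. Corank 2; j^3 = q*(p + 2*q)^2 has shape L^2 M (L != M), so D-series; mu = 6 gives D_6.

D6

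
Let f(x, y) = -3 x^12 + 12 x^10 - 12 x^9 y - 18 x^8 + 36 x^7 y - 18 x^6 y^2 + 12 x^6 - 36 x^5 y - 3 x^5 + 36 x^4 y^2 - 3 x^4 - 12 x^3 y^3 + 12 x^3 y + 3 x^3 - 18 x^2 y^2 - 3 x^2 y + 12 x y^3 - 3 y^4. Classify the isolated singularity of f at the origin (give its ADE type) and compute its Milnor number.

Type D_5, Milnor number mu = 5.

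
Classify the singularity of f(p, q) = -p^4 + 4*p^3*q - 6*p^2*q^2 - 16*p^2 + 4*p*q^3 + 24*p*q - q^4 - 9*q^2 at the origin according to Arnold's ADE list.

A3

The Hessian of f at 0 is [[-32, 24], [24, -18]] with rank 1, so corank 1. A Groebner basis of the Jacobian ideal J(f) in C{p,q} is {q^3, p - 3*q/4}; counting standard monomials gives mu = 3. Corank 1: A-series; mu = 3 gives A_3.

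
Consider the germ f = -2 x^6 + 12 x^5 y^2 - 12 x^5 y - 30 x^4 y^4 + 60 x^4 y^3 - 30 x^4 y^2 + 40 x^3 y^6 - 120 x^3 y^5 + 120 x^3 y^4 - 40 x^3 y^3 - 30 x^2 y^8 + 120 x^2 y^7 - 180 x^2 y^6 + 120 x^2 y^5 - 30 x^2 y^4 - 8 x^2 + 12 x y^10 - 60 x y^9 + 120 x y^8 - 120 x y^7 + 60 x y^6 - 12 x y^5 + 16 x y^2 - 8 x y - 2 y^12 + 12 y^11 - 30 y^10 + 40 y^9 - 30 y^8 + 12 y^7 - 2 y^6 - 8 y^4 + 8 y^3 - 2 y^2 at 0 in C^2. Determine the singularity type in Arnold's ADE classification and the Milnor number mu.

Type A5, Milnor number mu = 5.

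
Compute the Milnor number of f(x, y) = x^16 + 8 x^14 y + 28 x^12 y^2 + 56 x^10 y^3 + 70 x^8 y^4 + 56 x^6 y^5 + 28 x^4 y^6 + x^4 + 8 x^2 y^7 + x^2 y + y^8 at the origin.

9

The Hessian of f at 0 has rank 0. Corank 2; j^3 = x^2*y has shape L^2 M (L != M), so D-series; mu = 9 gives D_9.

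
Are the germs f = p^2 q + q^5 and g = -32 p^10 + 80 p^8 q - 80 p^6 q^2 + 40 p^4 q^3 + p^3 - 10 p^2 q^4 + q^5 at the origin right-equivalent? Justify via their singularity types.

No.

The Hessian of f at 0 is [[0, 0], [0, 0]] with rank 0, so corank 2. A Groebner basis of the Jacobian ideal J(f) in C{p,q} is {p^2/5 + q^4, p^3, p*q}; counting standard monomials gives mu = 6. Corank 2; j^3 = p^2*q has shape L^2 M (L != M), so D-series; mu = 6 gives D_6. The Hessian of g at 0 is [[0, 0], [0, 0]] with rank 0, so corank 2. A Groebner basis of the Jacobian ideal J(g) in C{p,q} is {q^4, p^2}; counting standard monomials gives mu = 8. Corank 2; j^3 = p^3 is a perfect cube, so E-series; the 5-jet and mu = 8 give E_8. f is D_6 but g is E_8, hence not right-equivalent.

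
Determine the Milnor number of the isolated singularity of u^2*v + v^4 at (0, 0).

5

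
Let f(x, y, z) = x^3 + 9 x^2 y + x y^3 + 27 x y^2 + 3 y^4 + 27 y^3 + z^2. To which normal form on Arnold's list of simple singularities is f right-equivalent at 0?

E_{7}

The Hessian of f at 0 is [[0, 0, 0], [0, 0, 0], [0, 0, 2]] with rank 1, so corank 2. A Groebner basis of the Jacobian ideal J(f) in C{x,y,z} is {x^3 + 9*x^2*y + 162*x^2 + 972*x*y + 1458*y^2, -9*x^2 + x*y^2 - 54*x*y - 81*y^2, 3*x^2 + 18*x*y + y^3 + 27*y^2, z}; counting standard monomials gives mu = 7. Corank 2; j^3 = (x + 3*y)^3 is a perfect cube, so E-series; the 4-jet and mu = 7 give E_7.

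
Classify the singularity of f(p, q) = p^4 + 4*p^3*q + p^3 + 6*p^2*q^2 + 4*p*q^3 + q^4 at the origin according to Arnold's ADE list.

The Hessian of f at 0 is [[0, 0], [0, 0]] with rank 0, so corank 2. A Groebner basis of the Jacobian ideal J(f) in C{p,q} is {q^4, p*q^2 + q^3/3, p^2}; counting standard monomials gives mu = 6. Corank 2; j^3 = p^3 is a perfect cube, so E-series; the 4-jet and mu = 6 give E_6.

E_6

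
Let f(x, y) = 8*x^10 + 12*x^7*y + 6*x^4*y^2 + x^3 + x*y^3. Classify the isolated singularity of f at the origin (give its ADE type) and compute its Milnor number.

Type E_7, Milnor number mu = 7.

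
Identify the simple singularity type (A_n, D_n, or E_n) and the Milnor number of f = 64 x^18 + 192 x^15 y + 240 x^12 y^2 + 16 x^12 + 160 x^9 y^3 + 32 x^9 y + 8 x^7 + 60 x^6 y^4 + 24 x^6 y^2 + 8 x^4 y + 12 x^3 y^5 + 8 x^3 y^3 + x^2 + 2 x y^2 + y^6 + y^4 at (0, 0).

Type A_{5}, Milnor number mu = 5.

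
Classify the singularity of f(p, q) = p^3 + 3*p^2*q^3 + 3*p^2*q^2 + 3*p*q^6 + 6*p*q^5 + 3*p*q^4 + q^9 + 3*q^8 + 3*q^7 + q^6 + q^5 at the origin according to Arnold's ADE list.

E8

The Hessian of f at 0 has rank 0. Corank 2; j^3 = p^3 is a perfect cube, so E-series; the 5-jet and mu = 8 give E_8.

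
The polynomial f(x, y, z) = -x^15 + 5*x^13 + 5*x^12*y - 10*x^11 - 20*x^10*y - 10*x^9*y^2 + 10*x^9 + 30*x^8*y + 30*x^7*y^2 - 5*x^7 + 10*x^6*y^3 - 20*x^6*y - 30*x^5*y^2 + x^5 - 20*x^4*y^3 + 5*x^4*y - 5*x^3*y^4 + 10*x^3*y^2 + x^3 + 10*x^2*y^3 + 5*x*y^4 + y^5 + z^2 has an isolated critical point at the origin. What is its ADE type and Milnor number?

The Hessian of f at 0 is [[0, 0, 0], [0, 0, 0], [0, 0, 2]] with rank 1, so corank 2. A Groebner basis of the Jacobian ideal J(f) in C{x,y,z} is {y^5, x*y^3 + y^4/4, x^2, z}; counting standard monomials gives mu = 8. Corank 2; j^3 = x^3 is a perfect cube, so E-series; the 5-jet and mu = 8 give E_8.

Type E8, Milnor number mu = 8.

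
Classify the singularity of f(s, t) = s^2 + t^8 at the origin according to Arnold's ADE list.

A_7

The Hessian of f at 0 has rank 1. Corank 1: A-series; mu = 7 gives A_7.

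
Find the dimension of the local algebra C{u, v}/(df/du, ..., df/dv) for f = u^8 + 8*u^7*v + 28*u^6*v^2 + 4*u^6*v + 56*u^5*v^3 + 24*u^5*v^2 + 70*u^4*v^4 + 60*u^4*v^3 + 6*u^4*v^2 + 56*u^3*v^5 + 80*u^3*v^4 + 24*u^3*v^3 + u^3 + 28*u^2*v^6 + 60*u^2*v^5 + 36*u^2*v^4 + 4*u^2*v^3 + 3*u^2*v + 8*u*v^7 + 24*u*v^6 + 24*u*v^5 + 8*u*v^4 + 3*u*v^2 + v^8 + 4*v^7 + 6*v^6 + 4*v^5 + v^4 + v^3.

6

The Hessian of f at 0 has rank 0. Corank 2; j^3 = (u + v)^3 is a perfect cube, so E-series; the 4-jet and mu = 6 give E_6.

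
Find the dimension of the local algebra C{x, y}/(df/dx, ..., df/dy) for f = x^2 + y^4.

The Hessian of f at 0 has rank 1. Corank 1: A-series; mu = 3 gives A_3.

3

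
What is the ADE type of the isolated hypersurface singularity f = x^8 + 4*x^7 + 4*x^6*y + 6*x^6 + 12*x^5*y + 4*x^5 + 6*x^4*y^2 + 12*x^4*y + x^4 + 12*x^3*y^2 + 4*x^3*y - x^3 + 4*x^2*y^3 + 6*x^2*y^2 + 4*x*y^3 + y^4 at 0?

E6

The Hessian of f at 0 has rank 0. Corank 2; j^3 = -x^3 is a perfect cube, so E-series; the 4-jet and mu = 6 give E_6.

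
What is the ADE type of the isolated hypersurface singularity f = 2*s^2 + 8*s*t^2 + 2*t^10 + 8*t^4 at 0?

A9

The Hessian of f at 0 has rank 1. Corank 1: A-series; mu = 9 gives A_9.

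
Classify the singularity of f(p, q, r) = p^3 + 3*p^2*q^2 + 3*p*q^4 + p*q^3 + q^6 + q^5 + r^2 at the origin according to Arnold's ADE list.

E7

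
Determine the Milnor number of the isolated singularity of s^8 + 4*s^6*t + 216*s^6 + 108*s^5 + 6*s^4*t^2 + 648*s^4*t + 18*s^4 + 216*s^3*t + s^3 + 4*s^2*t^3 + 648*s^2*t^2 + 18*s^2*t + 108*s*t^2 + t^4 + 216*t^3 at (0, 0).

6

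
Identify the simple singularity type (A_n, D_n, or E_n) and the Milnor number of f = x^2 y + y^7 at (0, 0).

Type D_{8}, Milnor number mu = 8.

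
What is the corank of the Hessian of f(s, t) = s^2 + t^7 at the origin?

1

The Hessian at 0 is [[2, 0], [0, 0]] of rank 1; hence corank 1.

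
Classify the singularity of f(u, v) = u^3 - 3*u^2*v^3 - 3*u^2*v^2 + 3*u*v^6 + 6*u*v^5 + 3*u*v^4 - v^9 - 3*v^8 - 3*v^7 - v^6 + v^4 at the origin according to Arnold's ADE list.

The Hessian of f at 0 has rank 0. Corank 2; j^3 = u^3 is a perfect cube, so E-series; the 4-jet and mu = 6 give E_6.

E_{6}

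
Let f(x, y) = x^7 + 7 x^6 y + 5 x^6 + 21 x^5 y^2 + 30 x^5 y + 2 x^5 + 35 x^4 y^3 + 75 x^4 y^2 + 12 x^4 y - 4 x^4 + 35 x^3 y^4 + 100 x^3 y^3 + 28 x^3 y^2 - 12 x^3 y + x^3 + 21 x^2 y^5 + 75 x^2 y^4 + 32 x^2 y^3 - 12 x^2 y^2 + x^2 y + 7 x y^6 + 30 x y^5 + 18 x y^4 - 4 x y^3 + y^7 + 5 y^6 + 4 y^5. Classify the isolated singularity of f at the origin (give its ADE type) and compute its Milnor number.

Type D_{7}, Milnor number mu = 7.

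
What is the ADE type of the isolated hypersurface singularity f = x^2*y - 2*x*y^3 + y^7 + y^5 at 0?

The Hessian of f at 0 has rank 0. Corank 2; j^3 = x^2*y has shape L^2 M (L != M), so D-series; mu = 8 gives D_8.

D8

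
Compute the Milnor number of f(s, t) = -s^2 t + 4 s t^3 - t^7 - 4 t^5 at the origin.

8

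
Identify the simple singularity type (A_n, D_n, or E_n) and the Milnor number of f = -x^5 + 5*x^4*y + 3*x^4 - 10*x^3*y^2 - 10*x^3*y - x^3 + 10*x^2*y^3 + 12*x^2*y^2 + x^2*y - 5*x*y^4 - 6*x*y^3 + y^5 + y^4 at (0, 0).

Type D5, Milnor number mu = 5.

The Hessian of f at 0 is [[0, 0], [0, 0]] with rank 0, so corank 2. A Groebner basis of the Jacobian ideal J(f) in C{x,y} is {x*y^2, x*y/3 + y^3, x^2 - 4*x*y/3}; counting standard monomials gives mu = 5. Corank 2; j^3 = -x^2*(x - y) has shape L^2 M (L != M), so D-series; mu = 5 gives D_5.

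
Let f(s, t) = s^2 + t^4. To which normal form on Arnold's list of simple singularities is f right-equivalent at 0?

A_{3}

The Hessian of f at 0 has rank 1. Corank 1: A-series; mu = 3 gives A_3.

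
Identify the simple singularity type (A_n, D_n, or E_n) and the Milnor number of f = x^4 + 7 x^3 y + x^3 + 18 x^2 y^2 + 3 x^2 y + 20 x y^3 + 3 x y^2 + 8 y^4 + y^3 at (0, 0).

The Hessian of f at 0 has rank 0. Corank 2; j^3 = (x + y)^3 is a perfect cube, so E-series; the 4-jet and mu = 7 give E_7.

Type E_{7}, Milnor number mu = 7.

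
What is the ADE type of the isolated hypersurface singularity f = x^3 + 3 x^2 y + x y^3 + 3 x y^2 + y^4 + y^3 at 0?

E_{7}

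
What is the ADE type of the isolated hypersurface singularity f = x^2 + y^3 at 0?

The Hessian of f at 0 is [[2, 0], [0, 0]] with rank 1, so corank 1. A Groebner basis of the Jacobian ideal J(f) in C{x,y} is {y^2, x}; counting standard monomials gives mu = 2. Corank 1: A-series; mu = 2 gives A_2.

A_{2}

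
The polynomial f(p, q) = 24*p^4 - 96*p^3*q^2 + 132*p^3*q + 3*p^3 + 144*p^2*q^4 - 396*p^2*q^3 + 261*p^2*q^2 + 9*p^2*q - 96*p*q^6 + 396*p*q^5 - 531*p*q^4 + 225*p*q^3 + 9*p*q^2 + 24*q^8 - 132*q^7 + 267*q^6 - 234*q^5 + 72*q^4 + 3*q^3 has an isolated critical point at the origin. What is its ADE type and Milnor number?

The Hessian of f at 0 has rank 0. Corank 2; j^3 = 3*(p + q)^3 is a perfect cube, so E-series; the 4-jet and mu = 7 give E_7.

Type E7, Milnor number mu = 7.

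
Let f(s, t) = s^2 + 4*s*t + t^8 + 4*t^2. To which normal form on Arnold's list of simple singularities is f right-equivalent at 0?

The Hessian of f at 0 has rank 1. Corank 1: A-series; mu = 7 gives A_7.

A_7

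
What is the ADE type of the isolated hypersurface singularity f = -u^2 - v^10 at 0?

A9

The Hessian of f at 0 is [[-2, 0], [0, 0]] with rank 1, so corank 1. A Groebner basis of the Jacobian ideal J(f) in C{u,v} is {v^9, u}; counting standard monomials gives mu = 9. Corank 1: A-series; mu = 9 gives A_9.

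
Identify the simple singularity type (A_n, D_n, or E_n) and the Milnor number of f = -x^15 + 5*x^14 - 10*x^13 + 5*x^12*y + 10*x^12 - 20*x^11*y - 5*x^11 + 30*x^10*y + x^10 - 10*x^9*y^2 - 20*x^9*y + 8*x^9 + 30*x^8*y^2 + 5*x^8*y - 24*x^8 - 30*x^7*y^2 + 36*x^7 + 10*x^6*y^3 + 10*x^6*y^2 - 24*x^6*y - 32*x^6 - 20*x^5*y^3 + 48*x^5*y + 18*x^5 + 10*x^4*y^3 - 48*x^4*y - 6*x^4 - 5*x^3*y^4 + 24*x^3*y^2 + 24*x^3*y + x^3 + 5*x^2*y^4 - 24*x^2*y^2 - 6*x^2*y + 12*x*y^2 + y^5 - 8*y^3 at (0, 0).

The Hessian of f at 0 is [[0, 0], [0, 0]] with rank 0, so corank 2. A Groebner basis of the Jacobian ideal J(f) in C{x,y} is {-x^2/96 + x*y^3 + x*y^2/6 + x*y/24 - y^3/3 - y^2/24, y^4, x^3 - x^2 + 4*x*y^2 + 4*x*y - 16*y^3 - 4*y^2, x^2*y - x^2/6 - 4*x*y^2/3 + 2*x*y/3 - 4*y^3/3 - 2*y^2/3}; counting standard monomials gives mu = 8. Corank 2; j^3 = (x - 2*y)^3 is a perfect cube, so E-series; the 5-jet and mu = 8 give E_8.

Type E_8, Milnor number mu = 8.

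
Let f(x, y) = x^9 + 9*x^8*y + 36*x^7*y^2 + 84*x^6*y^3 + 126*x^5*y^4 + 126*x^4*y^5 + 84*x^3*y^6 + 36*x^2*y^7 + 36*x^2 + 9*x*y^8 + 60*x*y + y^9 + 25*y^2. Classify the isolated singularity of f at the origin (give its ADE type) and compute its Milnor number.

The Hessian of f at 0 is [[72, 60], [60, 50]] with rank 1, so corank 1. A Groebner basis of the Jacobian ideal J(f) in C{x,y} is {y^8, x + 5*y/6}; counting standard monomials gives mu = 8. Corank 1: A-series; mu = 8 gives A_8.

Type A_8, Milnor number mu = 8.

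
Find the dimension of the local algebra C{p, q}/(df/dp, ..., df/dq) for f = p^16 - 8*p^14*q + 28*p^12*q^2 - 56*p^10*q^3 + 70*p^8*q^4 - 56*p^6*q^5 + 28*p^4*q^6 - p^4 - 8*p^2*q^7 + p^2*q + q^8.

9

The Hessian of f at 0 has rank 0. Corank 2; j^3 = p^2*q has shape L^2 M (L != M), so D-series; mu = 9 gives D_9.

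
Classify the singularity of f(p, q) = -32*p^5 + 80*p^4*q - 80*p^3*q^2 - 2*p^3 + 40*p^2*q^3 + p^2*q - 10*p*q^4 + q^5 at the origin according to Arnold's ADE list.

The Hessian of f at 0 is [[0, 0], [0, 0]] with rank 0, so corank 2. A Groebner basis of the Jacobian ideal J(f) in C{p,q} is {p*q/10 + q^4, p*q^2, p^2 - p*q/2}; counting standard monomials gives mu = 6. Corank 2; j^3 = -p^2*(2*p - q) has shape L^2 M (L != M), so D-series; mu = 6 gives D_6.

D6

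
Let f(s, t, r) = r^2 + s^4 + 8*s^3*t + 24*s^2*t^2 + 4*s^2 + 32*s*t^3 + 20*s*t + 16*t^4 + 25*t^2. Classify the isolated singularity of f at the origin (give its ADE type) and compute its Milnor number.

Type A_{3}, Milnor number mu = 3.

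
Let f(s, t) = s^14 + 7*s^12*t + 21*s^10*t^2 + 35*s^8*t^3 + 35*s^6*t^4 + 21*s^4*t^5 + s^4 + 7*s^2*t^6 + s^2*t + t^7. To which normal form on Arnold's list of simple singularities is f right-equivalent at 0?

D_8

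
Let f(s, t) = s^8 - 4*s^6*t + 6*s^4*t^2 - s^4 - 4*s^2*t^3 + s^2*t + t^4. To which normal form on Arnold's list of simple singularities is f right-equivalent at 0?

D5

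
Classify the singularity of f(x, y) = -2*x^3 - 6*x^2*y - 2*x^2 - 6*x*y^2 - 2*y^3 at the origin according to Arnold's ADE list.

A_{2}

The Hessian of f at 0 has rank 1. Corank 1: A-series; mu = 2 gives A_2.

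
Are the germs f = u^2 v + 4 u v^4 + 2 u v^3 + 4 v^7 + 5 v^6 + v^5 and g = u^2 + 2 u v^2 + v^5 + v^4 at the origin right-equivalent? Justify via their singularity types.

No.

The Hessian of f at 0 is [[0, 0], [0, 0]] with rank 0, so corank 2. A Groebner basis of the Jacobian ideal J(f) in C{u,v} is {u*v/2 + v^4 + v^3/2, u^3, u^2*v + u^2/2 + u*v/4 + v^3/4, -u^2 + u*v^2 - u*v - v^3}; counting standard monomials gives mu = 7. Corank 2; j^3 = u^2*v has shape L^2 M (L != M), so D-series; mu = 7 gives D_7. The Hessian of g at 0 is [[2, 0], [0, 0]] with rank 1, so corank 1. A Groebner basis of the Jacobian ideal J(g) in C{u,v} is {u^2, u + v^2}; counting standard monomials gives mu = 4. Corank 1: A-series; mu = 4 gives A_4. f is D_7 but g is A_4, hence not right-equivalent.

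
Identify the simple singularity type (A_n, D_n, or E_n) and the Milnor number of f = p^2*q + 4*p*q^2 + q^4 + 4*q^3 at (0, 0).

Type D_5, Milnor number mu = 5.

The Hessian of f at 0 has rank 0. Corank 2; j^3 = q*(p + 2*q)^2 has shape L^2 M (L != M), so D-series; mu = 5 gives D_5.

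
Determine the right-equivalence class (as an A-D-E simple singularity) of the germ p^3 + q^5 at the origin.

The Hessian of f at 0 has rank 0. Corank 2; j^3 = p^3 is a perfect cube, so E-series; the 5-jet and mu = 8 give E_8.

E_{8}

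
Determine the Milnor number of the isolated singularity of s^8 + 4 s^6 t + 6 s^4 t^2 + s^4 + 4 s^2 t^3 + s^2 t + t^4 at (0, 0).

5

The Hessian of f at 0 has rank 0. Corank 2; j^3 = s^2*t has shape L^2 M (L != M), so D-series; mu = 5 gives D_5.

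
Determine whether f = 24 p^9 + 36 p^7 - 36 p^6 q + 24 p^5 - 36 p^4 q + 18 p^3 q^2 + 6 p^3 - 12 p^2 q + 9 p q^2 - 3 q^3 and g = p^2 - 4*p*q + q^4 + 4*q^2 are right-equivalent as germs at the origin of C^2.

The Hessian of f at 0 is [[0, 0], [0, 0]] with rank 0, so corank 2. A Groebner basis of the Jacobian ideal J(f) in C{p,q} is {q^3, p^2 - 3*q^2/2, p*q - 3*q^2/2}; counting standard monomials gives mu = 4. Corank 2; j^3 = 3*(p - q)*(2*p^2 - 2*p*q + q^2) splits into three distinct lines over C (the quadratic factor has nonzero discriminant), so D_4. The Hessian of g at 0 is [[2, -4], [-4, 8]] with rank 1, so corank 1. A Groebner basis of the Jacobian ideal J(g) in C{p,q} is {q^3, p - 2*q}; counting standard monomials gives mu = 3. Corank 1: A-series; mu = 3 gives A_3. f is D_4 but g is A_3, hence not right-equivalent.

No.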